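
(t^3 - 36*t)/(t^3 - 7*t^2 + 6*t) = (t + 6)/(t - 1)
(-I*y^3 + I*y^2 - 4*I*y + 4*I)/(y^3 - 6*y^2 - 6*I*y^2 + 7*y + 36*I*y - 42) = I*(-y^3 + y^2 - 4*y + 4)/(y^3 - 6*y^2*(1 + I) + y*(7 + 36*I) - 42)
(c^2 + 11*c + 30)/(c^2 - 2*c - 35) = (c + 6)/(c - 7)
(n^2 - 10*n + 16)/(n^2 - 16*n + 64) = (n - 2)/(n - 8)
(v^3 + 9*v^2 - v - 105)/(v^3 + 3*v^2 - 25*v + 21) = (v + 5)/(v - 1)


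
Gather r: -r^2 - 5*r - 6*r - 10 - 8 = -r^2 - 11*r - 18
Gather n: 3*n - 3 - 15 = 3*n - 18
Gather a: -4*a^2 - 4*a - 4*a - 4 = -4*a^2 - 8*a - 4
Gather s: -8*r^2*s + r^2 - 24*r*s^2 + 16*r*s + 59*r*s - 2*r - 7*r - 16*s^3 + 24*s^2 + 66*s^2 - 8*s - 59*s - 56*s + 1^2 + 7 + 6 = r^2 - 9*r - 16*s^3 + s^2*(90 - 24*r) + s*(-8*r^2 + 75*r - 123) + 14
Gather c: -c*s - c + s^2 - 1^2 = c*(-s - 1) + s^2 - 1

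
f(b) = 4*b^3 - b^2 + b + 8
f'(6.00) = 421.00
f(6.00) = 842.00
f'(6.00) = 421.00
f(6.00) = 842.00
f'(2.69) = 82.45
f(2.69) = 81.31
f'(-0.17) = 1.69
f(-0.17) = 7.78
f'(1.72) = 33.06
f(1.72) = 27.12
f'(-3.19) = 129.49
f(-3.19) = -135.21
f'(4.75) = 262.25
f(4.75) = 418.88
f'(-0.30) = 2.68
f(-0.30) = 7.50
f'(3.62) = 151.01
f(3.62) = 188.27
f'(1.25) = 17.25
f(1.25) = 15.50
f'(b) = 12*b^2 - 2*b + 1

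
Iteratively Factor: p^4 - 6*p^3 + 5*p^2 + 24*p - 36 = (p - 3)*(p^3 - 3*p^2 - 4*p + 12) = (p - 3)*(p - 2)*(p^2 - p - 6) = (p - 3)*(p - 2)*(p + 2)*(p - 3)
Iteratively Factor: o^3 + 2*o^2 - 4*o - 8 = (o - 2)*(o^2 + 4*o + 4) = (o - 2)*(o + 2)*(o + 2)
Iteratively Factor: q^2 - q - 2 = (q + 1)*(q - 2)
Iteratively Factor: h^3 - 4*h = (h)*(h^2 - 4) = h*(h - 2)*(h + 2)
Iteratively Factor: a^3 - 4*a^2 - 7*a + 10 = (a - 1)*(a^2 - 3*a - 10) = (a - 5)*(a - 1)*(a + 2)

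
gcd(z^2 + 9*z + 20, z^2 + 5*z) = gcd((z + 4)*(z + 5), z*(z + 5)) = z + 5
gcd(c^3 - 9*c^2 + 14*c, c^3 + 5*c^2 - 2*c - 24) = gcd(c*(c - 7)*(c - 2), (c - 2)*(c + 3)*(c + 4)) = c - 2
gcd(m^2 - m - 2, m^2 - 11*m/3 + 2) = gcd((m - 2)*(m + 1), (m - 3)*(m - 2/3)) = 1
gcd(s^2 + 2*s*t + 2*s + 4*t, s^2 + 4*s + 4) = s + 2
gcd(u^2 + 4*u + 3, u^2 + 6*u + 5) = u + 1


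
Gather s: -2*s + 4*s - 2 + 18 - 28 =2*s - 12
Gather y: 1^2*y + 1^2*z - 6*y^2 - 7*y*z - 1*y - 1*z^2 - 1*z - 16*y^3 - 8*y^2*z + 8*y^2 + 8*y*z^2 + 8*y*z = -16*y^3 + y^2*(2 - 8*z) + y*(8*z^2 + z) - z^2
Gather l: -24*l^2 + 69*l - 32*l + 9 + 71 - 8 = -24*l^2 + 37*l + 72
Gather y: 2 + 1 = 3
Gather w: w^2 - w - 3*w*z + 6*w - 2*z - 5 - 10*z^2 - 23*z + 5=w^2 + w*(5 - 3*z) - 10*z^2 - 25*z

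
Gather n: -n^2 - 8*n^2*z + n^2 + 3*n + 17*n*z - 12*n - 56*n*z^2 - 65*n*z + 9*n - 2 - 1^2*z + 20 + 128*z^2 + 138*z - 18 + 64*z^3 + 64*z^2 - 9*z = -8*n^2*z + n*(-56*z^2 - 48*z) + 64*z^3 + 192*z^2 + 128*z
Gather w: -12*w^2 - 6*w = -12*w^2 - 6*w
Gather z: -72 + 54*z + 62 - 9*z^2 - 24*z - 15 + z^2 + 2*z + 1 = -8*z^2 + 32*z - 24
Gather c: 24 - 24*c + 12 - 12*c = 36 - 36*c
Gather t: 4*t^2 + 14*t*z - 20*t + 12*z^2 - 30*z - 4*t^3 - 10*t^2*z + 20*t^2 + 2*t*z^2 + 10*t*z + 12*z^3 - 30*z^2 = -4*t^3 + t^2*(24 - 10*z) + t*(2*z^2 + 24*z - 20) + 12*z^3 - 18*z^2 - 30*z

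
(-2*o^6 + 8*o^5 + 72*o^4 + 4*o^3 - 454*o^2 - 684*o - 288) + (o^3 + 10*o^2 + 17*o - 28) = -2*o^6 + 8*o^5 + 72*o^4 + 5*o^3 - 444*o^2 - 667*o - 316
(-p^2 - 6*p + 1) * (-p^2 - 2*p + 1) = p^4 + 8*p^3 + 10*p^2 - 8*p + 1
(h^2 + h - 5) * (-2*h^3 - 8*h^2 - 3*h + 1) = -2*h^5 - 10*h^4 - h^3 + 38*h^2 + 16*h - 5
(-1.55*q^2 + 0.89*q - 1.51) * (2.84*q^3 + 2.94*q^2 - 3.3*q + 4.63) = -4.402*q^5 - 2.0294*q^4 + 3.4432*q^3 - 14.5529*q^2 + 9.1037*q - 6.9913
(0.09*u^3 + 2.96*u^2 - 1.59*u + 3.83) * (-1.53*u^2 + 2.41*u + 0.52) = -0.1377*u^5 - 4.3119*u^4 + 9.6131*u^3 - 8.1526*u^2 + 8.4035*u + 1.9916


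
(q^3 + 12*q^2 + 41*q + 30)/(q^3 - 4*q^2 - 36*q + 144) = (q^2 + 6*q + 5)/(q^2 - 10*q + 24)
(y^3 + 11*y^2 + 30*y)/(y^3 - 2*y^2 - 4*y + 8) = y*(y^2 + 11*y + 30)/(y^3 - 2*y^2 - 4*y + 8)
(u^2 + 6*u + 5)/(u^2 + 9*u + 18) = (u^2 + 6*u + 5)/(u^2 + 9*u + 18)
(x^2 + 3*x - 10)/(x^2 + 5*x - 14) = (x + 5)/(x + 7)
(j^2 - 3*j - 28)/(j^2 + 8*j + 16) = (j - 7)/(j + 4)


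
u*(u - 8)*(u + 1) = u^3 - 7*u^2 - 8*u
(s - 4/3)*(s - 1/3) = s^2 - 5*s/3 + 4/9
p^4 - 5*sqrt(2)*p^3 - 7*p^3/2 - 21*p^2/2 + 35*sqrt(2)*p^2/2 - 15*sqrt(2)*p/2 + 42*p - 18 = (p - 3)*(p - 1/2)*(p - 6*sqrt(2))*(p + sqrt(2))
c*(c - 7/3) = c^2 - 7*c/3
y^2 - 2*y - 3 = (y - 3)*(y + 1)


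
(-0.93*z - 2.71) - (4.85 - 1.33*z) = 0.4*z - 7.56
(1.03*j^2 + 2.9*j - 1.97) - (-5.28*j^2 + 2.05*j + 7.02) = 6.31*j^2 + 0.85*j - 8.99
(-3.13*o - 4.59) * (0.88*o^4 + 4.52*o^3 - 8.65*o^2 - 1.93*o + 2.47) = -2.7544*o^5 - 18.1868*o^4 + 6.3277*o^3 + 45.7444*o^2 + 1.1276*o - 11.3373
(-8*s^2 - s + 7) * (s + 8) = -8*s^3 - 65*s^2 - s + 56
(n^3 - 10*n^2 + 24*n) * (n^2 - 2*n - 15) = n^5 - 12*n^4 + 29*n^3 + 102*n^2 - 360*n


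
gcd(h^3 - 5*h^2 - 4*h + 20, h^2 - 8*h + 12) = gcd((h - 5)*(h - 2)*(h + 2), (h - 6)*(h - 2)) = h - 2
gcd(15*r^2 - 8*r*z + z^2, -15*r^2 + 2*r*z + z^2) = -3*r + z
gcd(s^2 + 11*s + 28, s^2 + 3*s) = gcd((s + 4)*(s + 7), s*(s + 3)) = 1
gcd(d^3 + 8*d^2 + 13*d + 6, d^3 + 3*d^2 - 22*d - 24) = d^2 + 7*d + 6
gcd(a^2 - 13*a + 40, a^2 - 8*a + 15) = a - 5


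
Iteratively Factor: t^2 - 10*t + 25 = (t - 5)*(t - 5)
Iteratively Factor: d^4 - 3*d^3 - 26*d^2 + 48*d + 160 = (d - 5)*(d^3 + 2*d^2 - 16*d - 32) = (d - 5)*(d + 4)*(d^2 - 2*d - 8) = (d - 5)*(d - 4)*(d + 4)*(d + 2)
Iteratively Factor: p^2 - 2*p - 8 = (p - 4)*(p + 2)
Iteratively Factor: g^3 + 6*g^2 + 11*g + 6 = (g + 2)*(g^2 + 4*g + 3) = (g + 1)*(g + 2)*(g + 3)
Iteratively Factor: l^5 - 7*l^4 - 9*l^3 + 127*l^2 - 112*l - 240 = (l + 4)*(l^4 - 11*l^3 + 35*l^2 - 13*l - 60) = (l - 5)*(l + 4)*(l^3 - 6*l^2 + 5*l + 12) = (l - 5)*(l - 3)*(l + 4)*(l^2 - 3*l - 4) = (l - 5)*(l - 3)*(l + 1)*(l + 4)*(l - 4)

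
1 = 1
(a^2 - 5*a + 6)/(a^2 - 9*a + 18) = (a - 2)/(a - 6)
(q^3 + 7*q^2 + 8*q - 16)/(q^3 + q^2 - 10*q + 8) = (q + 4)/(q - 2)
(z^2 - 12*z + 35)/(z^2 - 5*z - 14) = (z - 5)/(z + 2)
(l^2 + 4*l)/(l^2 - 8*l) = (l + 4)/(l - 8)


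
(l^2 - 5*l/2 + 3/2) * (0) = 0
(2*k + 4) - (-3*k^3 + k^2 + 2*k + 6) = 3*k^3 - k^2 - 2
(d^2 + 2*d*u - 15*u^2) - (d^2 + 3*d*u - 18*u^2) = -d*u + 3*u^2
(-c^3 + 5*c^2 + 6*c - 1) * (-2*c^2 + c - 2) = 2*c^5 - 11*c^4 - 5*c^3 - 2*c^2 - 13*c + 2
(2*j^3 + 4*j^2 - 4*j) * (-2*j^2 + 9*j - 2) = -4*j^5 + 10*j^4 + 40*j^3 - 44*j^2 + 8*j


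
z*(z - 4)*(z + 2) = z^3 - 2*z^2 - 8*z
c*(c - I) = c^2 - I*c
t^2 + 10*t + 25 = (t + 5)^2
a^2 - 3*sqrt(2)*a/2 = a*(a - 3*sqrt(2)/2)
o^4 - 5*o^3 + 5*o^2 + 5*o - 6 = (o - 3)*(o - 2)*(o - 1)*(o + 1)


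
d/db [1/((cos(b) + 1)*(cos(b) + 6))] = (2*cos(b) + 7)*sin(b)/((cos(b) + 1)^2*(cos(b) + 6)^2)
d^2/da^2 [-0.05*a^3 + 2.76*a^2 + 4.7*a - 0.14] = 5.52 - 0.3*a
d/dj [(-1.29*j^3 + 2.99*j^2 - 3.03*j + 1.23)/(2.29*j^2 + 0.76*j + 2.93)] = (-2.9541*j^4 - 1.9608*j^3 - 2.128*j^2 + 11.888*j - 9.8127)/(5.2441*j^4 + 3.4808*j^3 + 13.997*j^2 + 4.4536*j + 8.5849)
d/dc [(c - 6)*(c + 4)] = 2*c - 2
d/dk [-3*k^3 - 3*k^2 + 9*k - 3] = -9*k^2 - 6*k + 9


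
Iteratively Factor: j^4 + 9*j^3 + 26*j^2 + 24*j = (j + 3)*(j^3 + 6*j^2 + 8*j) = j*(j + 3)*(j^2 + 6*j + 8) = j*(j + 2)*(j + 3)*(j + 4)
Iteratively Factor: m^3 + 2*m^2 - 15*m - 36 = (m - 4)*(m^2 + 6*m + 9) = (m - 4)*(m + 3)*(m + 3)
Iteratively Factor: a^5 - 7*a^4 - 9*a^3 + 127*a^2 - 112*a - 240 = (a - 3)*(a^4 - 4*a^3 - 21*a^2 + 64*a + 80) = (a - 4)*(a - 3)*(a^3 - 21*a - 20) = (a - 5)*(a - 4)*(a - 3)*(a^2 + 5*a + 4) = (a - 5)*(a - 4)*(a - 3)*(a + 4)*(a + 1)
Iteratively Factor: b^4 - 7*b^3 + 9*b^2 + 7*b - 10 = (b - 2)*(b^3 - 5*b^2 - b + 5) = (b - 5)*(b - 2)*(b^2 - 1) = (b - 5)*(b - 2)*(b + 1)*(b - 1)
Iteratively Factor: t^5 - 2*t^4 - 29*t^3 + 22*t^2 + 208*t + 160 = (t + 1)*(t^4 - 3*t^3 - 26*t^2 + 48*t + 160) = (t - 5)*(t + 1)*(t^3 + 2*t^2 - 16*t - 32) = (t - 5)*(t + 1)*(t + 2)*(t^2 - 16) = (t - 5)*(t - 4)*(t + 1)*(t + 2)*(t + 4)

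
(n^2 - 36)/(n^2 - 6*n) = (n + 6)/n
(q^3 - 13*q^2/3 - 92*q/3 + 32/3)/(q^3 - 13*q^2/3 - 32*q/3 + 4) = (q^2 - 4*q - 32)/(q^2 - 4*q - 12)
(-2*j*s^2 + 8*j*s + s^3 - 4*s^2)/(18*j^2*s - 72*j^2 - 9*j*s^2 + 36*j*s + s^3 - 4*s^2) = s*(-2*j + s)/(18*j^2 - 9*j*s + s^2)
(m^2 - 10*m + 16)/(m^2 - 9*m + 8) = (m - 2)/(m - 1)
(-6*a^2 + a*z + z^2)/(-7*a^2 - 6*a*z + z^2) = (6*a^2 - a*z - z^2)/(7*a^2 + 6*a*z - z^2)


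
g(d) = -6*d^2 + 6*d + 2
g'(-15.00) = 186.00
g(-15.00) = -1438.00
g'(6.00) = -66.00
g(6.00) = -178.00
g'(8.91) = -100.92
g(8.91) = -420.87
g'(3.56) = -36.72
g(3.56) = -52.68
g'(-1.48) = 23.76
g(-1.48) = -20.02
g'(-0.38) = 10.56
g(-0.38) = -1.15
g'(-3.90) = 52.80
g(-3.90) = -112.66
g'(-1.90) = 28.80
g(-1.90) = -31.06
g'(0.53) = -0.36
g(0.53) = 3.49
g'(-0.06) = 6.72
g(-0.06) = 1.62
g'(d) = 6 - 12*d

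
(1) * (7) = 7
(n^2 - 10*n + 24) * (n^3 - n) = n^5 - 10*n^4 + 23*n^3 + 10*n^2 - 24*n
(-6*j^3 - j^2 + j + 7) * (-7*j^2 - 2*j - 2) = 42*j^5 + 19*j^4 + 7*j^3 - 49*j^2 - 16*j - 14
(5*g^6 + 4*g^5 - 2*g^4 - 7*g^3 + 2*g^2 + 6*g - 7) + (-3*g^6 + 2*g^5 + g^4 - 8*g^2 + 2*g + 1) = 2*g^6 + 6*g^5 - g^4 - 7*g^3 - 6*g^2 + 8*g - 6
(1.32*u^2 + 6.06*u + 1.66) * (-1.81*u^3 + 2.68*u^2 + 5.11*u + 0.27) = -2.3892*u^5 - 7.431*u^4 + 19.9814*u^3 + 35.7718*u^2 + 10.1188*u + 0.4482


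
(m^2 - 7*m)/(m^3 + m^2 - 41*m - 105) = m/(m^2 + 8*m + 15)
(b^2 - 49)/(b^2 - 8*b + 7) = (b + 7)/(b - 1)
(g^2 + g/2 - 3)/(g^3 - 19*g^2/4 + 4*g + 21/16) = 8*(g + 2)/(8*g^2 - 26*g - 7)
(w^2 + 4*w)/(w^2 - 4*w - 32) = w/(w - 8)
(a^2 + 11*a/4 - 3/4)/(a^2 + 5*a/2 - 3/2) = (4*a - 1)/(2*(2*a - 1))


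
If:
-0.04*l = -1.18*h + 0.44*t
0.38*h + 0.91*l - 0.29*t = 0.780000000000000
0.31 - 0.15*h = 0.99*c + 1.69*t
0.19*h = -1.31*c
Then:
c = -0.01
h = 0.10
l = 0.87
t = 0.18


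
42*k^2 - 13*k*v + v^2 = (-7*k + v)*(-6*k + v)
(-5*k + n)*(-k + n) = 5*k^2 - 6*k*n + n^2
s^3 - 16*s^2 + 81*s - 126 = (s - 7)*(s - 6)*(s - 3)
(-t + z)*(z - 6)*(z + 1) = -t*z^2 + 5*t*z + 6*t + z^3 - 5*z^2 - 6*z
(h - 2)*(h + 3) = h^2 + h - 6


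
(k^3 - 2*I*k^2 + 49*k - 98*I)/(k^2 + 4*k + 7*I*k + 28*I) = (k^2 - 9*I*k - 14)/(k + 4)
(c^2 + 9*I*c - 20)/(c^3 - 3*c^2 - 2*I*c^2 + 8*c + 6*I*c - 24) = (c^2 + 9*I*c - 20)/(c^3 + c^2*(-3 - 2*I) + c*(8 + 6*I) - 24)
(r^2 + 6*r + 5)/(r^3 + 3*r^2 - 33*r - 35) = (r + 5)/(r^2 + 2*r - 35)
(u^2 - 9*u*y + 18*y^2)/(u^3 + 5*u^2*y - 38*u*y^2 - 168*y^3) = (u - 3*y)/(u^2 + 11*u*y + 28*y^2)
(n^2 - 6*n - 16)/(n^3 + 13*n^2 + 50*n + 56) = (n - 8)/(n^2 + 11*n + 28)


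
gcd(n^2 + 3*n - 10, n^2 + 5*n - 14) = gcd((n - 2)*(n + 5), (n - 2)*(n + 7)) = n - 2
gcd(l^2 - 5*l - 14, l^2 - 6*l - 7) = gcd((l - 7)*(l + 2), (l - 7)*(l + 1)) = l - 7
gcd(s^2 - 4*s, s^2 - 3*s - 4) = s - 4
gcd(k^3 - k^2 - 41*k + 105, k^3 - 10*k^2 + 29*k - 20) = k - 5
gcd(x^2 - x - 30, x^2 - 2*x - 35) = x + 5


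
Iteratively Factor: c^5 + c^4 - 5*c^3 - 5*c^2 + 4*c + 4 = (c + 1)*(c^4 - 5*c^2 + 4) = (c - 1)*(c + 1)*(c^3 + c^2 - 4*c - 4) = (c - 2)*(c - 1)*(c + 1)*(c^2 + 3*c + 2) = (c - 2)*(c - 1)*(c + 1)*(c + 2)*(c + 1)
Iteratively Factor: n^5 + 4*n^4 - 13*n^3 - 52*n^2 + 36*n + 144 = (n + 2)*(n^4 + 2*n^3 - 17*n^2 - 18*n + 72) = (n + 2)*(n + 4)*(n^3 - 2*n^2 - 9*n + 18) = (n + 2)*(n + 3)*(n + 4)*(n^2 - 5*n + 6) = (n - 3)*(n + 2)*(n + 3)*(n + 4)*(n - 2)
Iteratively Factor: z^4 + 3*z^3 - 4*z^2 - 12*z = (z)*(z^3 + 3*z^2 - 4*z - 12) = z*(z + 2)*(z^2 + z - 6) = z*(z + 2)*(z + 3)*(z - 2)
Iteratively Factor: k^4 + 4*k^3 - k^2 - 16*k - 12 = (k + 2)*(k^3 + 2*k^2 - 5*k - 6) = (k + 2)*(k + 3)*(k^2 - k - 2) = (k + 1)*(k + 2)*(k + 3)*(k - 2)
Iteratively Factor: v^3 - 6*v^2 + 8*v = (v - 2)*(v^2 - 4*v) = v*(v - 2)*(v - 4)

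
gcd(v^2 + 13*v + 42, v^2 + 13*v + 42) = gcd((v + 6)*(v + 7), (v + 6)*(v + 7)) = v^2 + 13*v + 42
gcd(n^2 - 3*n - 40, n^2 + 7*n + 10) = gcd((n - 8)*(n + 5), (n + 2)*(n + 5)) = n + 5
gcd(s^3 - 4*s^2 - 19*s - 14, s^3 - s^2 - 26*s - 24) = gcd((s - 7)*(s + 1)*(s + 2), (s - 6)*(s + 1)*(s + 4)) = s + 1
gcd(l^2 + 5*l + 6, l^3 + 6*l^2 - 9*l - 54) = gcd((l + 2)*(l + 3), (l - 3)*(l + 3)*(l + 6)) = l + 3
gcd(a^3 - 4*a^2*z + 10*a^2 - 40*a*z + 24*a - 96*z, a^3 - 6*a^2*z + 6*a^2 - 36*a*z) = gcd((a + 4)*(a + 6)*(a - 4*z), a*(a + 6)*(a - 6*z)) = a + 6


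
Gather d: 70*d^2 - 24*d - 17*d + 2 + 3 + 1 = 70*d^2 - 41*d + 6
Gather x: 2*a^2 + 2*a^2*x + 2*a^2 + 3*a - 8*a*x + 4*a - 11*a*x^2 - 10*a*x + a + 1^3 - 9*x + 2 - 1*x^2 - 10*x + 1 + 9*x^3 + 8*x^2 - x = 4*a^2 + 8*a + 9*x^3 + x^2*(7 - 11*a) + x*(2*a^2 - 18*a - 20) + 4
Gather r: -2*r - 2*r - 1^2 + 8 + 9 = 16 - 4*r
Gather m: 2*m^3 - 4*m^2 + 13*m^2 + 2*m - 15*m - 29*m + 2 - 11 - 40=2*m^3 + 9*m^2 - 42*m - 49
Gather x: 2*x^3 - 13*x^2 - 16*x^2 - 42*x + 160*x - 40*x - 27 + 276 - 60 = 2*x^3 - 29*x^2 + 78*x + 189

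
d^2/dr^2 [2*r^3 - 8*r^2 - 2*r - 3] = 12*r - 16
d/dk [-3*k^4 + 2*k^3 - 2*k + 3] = -12*k^3 + 6*k^2 - 2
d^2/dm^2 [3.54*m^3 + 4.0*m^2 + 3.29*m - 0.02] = 21.24*m + 8.0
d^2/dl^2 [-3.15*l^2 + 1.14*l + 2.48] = -6.30000000000000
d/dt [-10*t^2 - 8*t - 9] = -20*t - 8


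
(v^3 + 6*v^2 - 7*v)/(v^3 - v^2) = (v + 7)/v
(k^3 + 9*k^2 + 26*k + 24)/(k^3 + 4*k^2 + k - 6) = (k + 4)/(k - 1)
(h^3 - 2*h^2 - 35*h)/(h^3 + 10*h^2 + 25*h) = (h - 7)/(h + 5)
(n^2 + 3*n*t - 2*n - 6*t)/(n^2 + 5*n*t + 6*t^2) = (n - 2)/(n + 2*t)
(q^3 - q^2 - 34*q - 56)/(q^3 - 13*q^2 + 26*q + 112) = (q + 4)/(q - 8)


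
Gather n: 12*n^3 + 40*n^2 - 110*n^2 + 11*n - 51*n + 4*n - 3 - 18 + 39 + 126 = 12*n^3 - 70*n^2 - 36*n + 144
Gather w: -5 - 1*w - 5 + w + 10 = 0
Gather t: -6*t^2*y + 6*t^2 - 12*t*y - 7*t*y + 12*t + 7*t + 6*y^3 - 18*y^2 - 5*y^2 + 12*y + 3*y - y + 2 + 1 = t^2*(6 - 6*y) + t*(19 - 19*y) + 6*y^3 - 23*y^2 + 14*y + 3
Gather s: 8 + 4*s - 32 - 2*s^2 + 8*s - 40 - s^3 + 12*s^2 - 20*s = -s^3 + 10*s^2 - 8*s - 64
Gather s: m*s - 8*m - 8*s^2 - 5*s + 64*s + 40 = -8*m - 8*s^2 + s*(m + 59) + 40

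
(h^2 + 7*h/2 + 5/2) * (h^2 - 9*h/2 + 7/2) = h^4 - h^3 - 39*h^2/4 + h + 35/4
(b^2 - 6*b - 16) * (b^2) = b^4 - 6*b^3 - 16*b^2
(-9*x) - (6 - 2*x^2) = 2*x^2 - 9*x - 6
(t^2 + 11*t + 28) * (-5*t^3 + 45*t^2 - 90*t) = -5*t^5 - 10*t^4 + 265*t^3 + 270*t^2 - 2520*t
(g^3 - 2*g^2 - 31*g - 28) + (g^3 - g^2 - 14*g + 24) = 2*g^3 - 3*g^2 - 45*g - 4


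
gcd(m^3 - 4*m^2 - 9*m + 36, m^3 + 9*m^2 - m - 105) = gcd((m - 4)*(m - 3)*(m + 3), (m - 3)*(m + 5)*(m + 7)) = m - 3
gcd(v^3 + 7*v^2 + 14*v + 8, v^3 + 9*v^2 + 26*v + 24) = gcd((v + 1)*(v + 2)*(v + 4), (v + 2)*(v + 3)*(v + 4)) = v^2 + 6*v + 8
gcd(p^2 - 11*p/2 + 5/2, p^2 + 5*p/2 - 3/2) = p - 1/2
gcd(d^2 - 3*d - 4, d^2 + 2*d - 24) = d - 4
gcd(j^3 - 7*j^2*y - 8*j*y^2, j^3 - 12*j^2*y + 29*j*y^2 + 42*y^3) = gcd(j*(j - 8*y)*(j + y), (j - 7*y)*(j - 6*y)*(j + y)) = j + y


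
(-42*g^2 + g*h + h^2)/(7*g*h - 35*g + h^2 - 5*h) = (-6*g + h)/(h - 5)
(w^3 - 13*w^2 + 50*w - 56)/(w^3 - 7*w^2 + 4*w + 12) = (w^2 - 11*w + 28)/(w^2 - 5*w - 6)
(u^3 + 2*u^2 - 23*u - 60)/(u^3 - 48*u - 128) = (u^2 - 2*u - 15)/(u^2 - 4*u - 32)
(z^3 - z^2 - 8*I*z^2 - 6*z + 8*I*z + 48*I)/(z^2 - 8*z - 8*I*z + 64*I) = (z^2 - z - 6)/(z - 8)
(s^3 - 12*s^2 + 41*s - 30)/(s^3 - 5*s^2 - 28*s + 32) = (s^2 - 11*s + 30)/(s^2 - 4*s - 32)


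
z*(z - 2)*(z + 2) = z^3 - 4*z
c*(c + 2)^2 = c^3 + 4*c^2 + 4*c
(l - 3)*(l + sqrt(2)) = l^2 - 3*l + sqrt(2)*l - 3*sqrt(2)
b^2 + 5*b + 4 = (b + 1)*(b + 4)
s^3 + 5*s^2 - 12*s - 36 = (s - 3)*(s + 2)*(s + 6)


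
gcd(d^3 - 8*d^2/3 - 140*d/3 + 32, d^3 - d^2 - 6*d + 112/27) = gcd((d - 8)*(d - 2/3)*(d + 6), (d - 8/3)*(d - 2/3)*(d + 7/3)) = d - 2/3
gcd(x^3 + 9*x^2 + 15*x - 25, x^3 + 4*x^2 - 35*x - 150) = x^2 + 10*x + 25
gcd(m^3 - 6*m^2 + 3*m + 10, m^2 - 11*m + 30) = m - 5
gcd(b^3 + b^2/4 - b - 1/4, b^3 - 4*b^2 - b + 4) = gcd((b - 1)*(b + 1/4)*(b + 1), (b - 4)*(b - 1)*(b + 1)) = b^2 - 1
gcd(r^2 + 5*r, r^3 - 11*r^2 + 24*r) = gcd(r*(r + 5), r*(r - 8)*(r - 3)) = r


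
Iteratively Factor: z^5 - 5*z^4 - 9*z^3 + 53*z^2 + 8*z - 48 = (z - 1)*(z^4 - 4*z^3 - 13*z^2 + 40*z + 48) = (z - 1)*(z + 3)*(z^3 - 7*z^2 + 8*z + 16) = (z - 1)*(z + 1)*(z + 3)*(z^2 - 8*z + 16) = (z - 4)*(z - 1)*(z + 1)*(z + 3)*(z - 4)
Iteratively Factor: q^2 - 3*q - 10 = (q + 2)*(q - 5)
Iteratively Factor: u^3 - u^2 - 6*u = (u)*(u^2 - u - 6) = u*(u + 2)*(u - 3)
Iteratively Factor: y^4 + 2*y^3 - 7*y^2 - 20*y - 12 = (y + 1)*(y^3 + y^2 - 8*y - 12) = (y + 1)*(y + 2)*(y^2 - y - 6) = (y - 3)*(y + 1)*(y + 2)*(y + 2)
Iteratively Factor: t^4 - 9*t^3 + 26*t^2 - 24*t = (t)*(t^3 - 9*t^2 + 26*t - 24) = t*(t - 4)*(t^2 - 5*t + 6) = t*(t - 4)*(t - 3)*(t - 2)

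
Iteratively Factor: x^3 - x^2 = (x)*(x^2 - x) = x^2*(x - 1)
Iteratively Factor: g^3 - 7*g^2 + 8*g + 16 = (g - 4)*(g^2 - 3*g - 4) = (g - 4)^2*(g + 1)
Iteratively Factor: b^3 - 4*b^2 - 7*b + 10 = (b + 2)*(b^2 - 6*b + 5) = (b - 1)*(b + 2)*(b - 5)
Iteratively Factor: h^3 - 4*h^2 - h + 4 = (h - 4)*(h^2 - 1) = (h - 4)*(h - 1)*(h + 1)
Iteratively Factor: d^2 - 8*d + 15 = (d - 3)*(d - 5)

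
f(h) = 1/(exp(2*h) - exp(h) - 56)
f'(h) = (-2*exp(2*h) + exp(h))/(exp(2*h) - exp(h) - 56)^2 = (1 - 2*exp(h))*exp(h)/(-exp(2*h) + exp(h) + 56)^2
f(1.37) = -0.02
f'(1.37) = -0.01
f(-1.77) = -0.02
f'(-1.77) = 0.00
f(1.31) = -0.02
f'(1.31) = -0.01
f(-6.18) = -0.02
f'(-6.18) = 0.00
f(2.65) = 0.01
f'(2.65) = -0.02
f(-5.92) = -0.02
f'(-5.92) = 0.00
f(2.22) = 0.05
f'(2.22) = -0.42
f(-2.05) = -0.02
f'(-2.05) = 0.00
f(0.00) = -0.02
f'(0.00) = 0.00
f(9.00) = 0.00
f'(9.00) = 0.00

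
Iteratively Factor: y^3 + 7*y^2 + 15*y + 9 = (y + 3)*(y^2 + 4*y + 3) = (y + 1)*(y + 3)*(y + 3)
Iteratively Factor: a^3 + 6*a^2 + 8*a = (a + 2)*(a^2 + 4*a) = (a + 2)*(a + 4)*(a)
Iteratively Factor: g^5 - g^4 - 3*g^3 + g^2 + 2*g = (g - 2)*(g^4 + g^3 - g^2 - g) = (g - 2)*(g + 1)*(g^3 - g) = (g - 2)*(g + 1)^2*(g^2 - g) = g*(g - 2)*(g + 1)^2*(g - 1)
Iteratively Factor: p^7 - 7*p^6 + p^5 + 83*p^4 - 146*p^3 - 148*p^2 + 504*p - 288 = (p - 4)*(p^6 - 3*p^5 - 11*p^4 + 39*p^3 + 10*p^2 - 108*p + 72) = (p - 4)*(p - 3)*(p^5 - 11*p^3 + 6*p^2 + 28*p - 24) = (p - 4)*(p - 3)*(p + 2)*(p^4 - 2*p^3 - 7*p^2 + 20*p - 12) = (p - 4)*(p - 3)*(p + 2)*(p + 3)*(p^3 - 5*p^2 + 8*p - 4) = (p - 4)*(p - 3)*(p - 1)*(p + 2)*(p + 3)*(p^2 - 4*p + 4) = (p - 4)*(p - 3)*(p - 2)*(p - 1)*(p + 2)*(p + 3)*(p - 2)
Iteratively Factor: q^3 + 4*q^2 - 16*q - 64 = (q + 4)*(q^2 - 16) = (q + 4)^2*(q - 4)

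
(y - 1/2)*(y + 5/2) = y^2 + 2*y - 5/4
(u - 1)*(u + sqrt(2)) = u^2 - u + sqrt(2)*u - sqrt(2)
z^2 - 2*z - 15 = (z - 5)*(z + 3)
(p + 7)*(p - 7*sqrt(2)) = p^2 - 7*sqrt(2)*p + 7*p - 49*sqrt(2)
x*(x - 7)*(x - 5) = x^3 - 12*x^2 + 35*x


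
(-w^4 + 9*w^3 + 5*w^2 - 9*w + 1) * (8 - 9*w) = 9*w^5 - 89*w^4 + 27*w^3 + 121*w^2 - 81*w + 8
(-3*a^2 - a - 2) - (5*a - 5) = -3*a^2 - 6*a + 3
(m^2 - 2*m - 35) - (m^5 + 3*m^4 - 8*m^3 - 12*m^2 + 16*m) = -m^5 - 3*m^4 + 8*m^3 + 13*m^2 - 18*m - 35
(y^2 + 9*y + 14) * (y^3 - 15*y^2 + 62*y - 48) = y^5 - 6*y^4 - 59*y^3 + 300*y^2 + 436*y - 672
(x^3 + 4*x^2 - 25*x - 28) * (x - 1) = x^4 + 3*x^3 - 29*x^2 - 3*x + 28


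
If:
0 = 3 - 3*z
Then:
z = 1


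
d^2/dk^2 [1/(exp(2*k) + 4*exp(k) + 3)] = 4*(-(exp(k) + 1)*(exp(2*k) + 4*exp(k) + 3) + 2*(exp(k) + 2)^2*exp(k))*exp(k)/(exp(2*k) + 4*exp(k) + 3)^3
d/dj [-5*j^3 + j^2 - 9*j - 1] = -15*j^2 + 2*j - 9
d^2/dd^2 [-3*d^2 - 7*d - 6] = -6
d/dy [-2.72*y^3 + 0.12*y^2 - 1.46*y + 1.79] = -8.16*y^2 + 0.24*y - 1.46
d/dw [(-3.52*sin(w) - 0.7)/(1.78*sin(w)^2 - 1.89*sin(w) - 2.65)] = (6.2656*sin(w)^2 + 2.492*sin(w) + 8.005)*cos(w)/(3.1684*sin(w)^4 - 6.7284*sin(w)^3 - 5.8619*sin(w)^2 + 10.017*sin(w) + 7.0225)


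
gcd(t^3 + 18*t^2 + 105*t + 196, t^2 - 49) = t + 7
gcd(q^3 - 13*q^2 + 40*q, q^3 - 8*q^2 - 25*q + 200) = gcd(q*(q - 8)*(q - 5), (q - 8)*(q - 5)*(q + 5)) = q^2 - 13*q + 40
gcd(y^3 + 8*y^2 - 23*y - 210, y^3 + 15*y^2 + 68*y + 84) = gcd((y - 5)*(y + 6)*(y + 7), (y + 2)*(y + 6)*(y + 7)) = y^2 + 13*y + 42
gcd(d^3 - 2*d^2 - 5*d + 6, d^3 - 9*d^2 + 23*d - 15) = d^2 - 4*d + 3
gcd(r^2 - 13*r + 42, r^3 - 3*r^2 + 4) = 1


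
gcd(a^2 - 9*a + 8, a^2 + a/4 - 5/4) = a - 1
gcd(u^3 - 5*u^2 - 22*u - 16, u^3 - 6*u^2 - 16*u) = u^2 - 6*u - 16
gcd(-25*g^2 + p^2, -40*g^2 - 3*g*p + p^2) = 5*g + p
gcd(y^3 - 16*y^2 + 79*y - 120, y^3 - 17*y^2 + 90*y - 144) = y^2 - 11*y + 24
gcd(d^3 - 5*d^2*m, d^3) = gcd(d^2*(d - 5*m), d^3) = d^2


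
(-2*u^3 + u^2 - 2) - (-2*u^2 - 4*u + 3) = -2*u^3 + 3*u^2 + 4*u - 5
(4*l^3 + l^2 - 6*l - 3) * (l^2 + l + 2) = 4*l^5 + 5*l^4 + 3*l^3 - 7*l^2 - 15*l - 6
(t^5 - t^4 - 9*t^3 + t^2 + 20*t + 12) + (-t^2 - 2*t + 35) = t^5 - t^4 - 9*t^3 + 18*t + 47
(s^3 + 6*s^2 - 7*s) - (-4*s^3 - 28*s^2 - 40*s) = 5*s^3 + 34*s^2 + 33*s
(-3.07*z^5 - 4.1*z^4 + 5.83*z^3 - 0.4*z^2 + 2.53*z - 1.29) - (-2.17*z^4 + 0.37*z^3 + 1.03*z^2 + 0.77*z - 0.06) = -3.07*z^5 - 1.93*z^4 + 5.46*z^3 - 1.43*z^2 + 1.76*z - 1.23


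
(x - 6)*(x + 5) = x^2 - x - 30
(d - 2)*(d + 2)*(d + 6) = d^3 + 6*d^2 - 4*d - 24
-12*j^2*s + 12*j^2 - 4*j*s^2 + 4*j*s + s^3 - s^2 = (-6*j + s)*(2*j + s)*(s - 1)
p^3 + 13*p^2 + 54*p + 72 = (p + 3)*(p + 4)*(p + 6)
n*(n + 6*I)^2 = n^3 + 12*I*n^2 - 36*n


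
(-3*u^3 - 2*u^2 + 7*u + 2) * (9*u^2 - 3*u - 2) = -27*u^5 - 9*u^4 + 75*u^3 + u^2 - 20*u - 4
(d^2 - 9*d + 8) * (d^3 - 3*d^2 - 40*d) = d^5 - 12*d^4 - 5*d^3 + 336*d^2 - 320*d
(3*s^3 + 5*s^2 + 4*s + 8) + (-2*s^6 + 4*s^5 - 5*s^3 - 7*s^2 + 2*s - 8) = -2*s^6 + 4*s^5 - 2*s^3 - 2*s^2 + 6*s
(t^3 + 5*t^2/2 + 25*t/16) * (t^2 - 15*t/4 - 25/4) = t^5 - 5*t^4/4 - 225*t^3/16 - 1375*t^2/64 - 625*t/64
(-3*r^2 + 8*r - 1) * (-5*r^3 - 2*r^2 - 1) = 15*r^5 - 34*r^4 - 11*r^3 + 5*r^2 - 8*r + 1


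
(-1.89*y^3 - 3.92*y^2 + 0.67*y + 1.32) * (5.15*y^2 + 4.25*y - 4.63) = -9.7335*y^5 - 28.2205*y^4 - 4.4588*y^3 + 27.7951*y^2 + 2.5079*y - 6.1116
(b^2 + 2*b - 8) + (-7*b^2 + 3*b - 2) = -6*b^2 + 5*b - 10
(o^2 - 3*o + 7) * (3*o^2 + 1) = 3*o^4 - 9*o^3 + 22*o^2 - 3*o + 7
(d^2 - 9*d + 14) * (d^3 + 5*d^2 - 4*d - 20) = d^5 - 4*d^4 - 35*d^3 + 86*d^2 + 124*d - 280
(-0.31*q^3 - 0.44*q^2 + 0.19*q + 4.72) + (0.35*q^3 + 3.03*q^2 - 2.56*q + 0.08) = 0.04*q^3 + 2.59*q^2 - 2.37*q + 4.8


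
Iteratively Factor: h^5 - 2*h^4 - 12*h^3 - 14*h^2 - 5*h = (h + 1)*(h^4 - 3*h^3 - 9*h^2 - 5*h) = (h - 5)*(h + 1)*(h^3 + 2*h^2 + h) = h*(h - 5)*(h + 1)*(h^2 + 2*h + 1) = h*(h - 5)*(h + 1)^2*(h + 1)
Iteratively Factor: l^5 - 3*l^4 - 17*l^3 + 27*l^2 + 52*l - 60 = (l - 5)*(l^4 + 2*l^3 - 7*l^2 - 8*l + 12) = (l - 5)*(l - 1)*(l^3 + 3*l^2 - 4*l - 12) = (l - 5)*(l - 2)*(l - 1)*(l^2 + 5*l + 6) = (l - 5)*(l - 2)*(l - 1)*(l + 2)*(l + 3)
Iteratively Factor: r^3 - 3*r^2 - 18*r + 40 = (r - 5)*(r^2 + 2*r - 8) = (r - 5)*(r - 2)*(r + 4)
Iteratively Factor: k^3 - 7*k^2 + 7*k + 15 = (k - 3)*(k^2 - 4*k - 5) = (k - 3)*(k + 1)*(k - 5)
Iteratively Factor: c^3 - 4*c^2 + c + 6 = (c + 1)*(c^2 - 5*c + 6) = (c - 2)*(c + 1)*(c - 3)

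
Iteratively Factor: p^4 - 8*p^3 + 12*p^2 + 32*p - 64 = (p - 4)*(p^3 - 4*p^2 - 4*p + 16) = (p - 4)*(p - 2)*(p^2 - 2*p - 8) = (p - 4)^2*(p - 2)*(p + 2)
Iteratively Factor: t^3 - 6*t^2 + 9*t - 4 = (t - 1)*(t^2 - 5*t + 4) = (t - 4)*(t - 1)*(t - 1)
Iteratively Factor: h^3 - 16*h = (h + 4)*(h^2 - 4*h) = (h - 4)*(h + 4)*(h)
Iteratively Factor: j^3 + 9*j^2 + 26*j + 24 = (j + 3)*(j^2 + 6*j + 8) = (j + 2)*(j + 3)*(j + 4)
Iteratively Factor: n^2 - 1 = (n + 1)*(n - 1)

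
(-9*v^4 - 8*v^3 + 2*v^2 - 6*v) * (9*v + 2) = -81*v^5 - 90*v^4 + 2*v^3 - 50*v^2 - 12*v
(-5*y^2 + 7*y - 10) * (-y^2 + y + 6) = 5*y^4 - 12*y^3 - 13*y^2 + 32*y - 60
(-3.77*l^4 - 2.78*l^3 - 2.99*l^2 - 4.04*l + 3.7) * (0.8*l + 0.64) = -3.016*l^5 - 4.6368*l^4 - 4.1712*l^3 - 5.1456*l^2 + 0.374400000000001*l + 2.368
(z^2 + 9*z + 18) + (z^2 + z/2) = 2*z^2 + 19*z/2 + 18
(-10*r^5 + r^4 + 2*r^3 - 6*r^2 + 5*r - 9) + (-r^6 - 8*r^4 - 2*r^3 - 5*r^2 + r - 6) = -r^6 - 10*r^5 - 7*r^4 - 11*r^2 + 6*r - 15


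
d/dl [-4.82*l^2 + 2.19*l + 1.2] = 2.19 - 9.64*l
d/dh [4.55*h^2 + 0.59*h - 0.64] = 9.1*h + 0.59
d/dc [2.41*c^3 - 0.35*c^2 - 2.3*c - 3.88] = 7.23*c^2 - 0.7*c - 2.3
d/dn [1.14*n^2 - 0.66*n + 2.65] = 2.28*n - 0.66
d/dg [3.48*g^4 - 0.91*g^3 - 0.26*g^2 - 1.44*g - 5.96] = 13.92*g^3 - 2.73*g^2 - 0.52*g - 1.44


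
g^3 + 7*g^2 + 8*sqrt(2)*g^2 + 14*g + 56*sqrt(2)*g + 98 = (g + 7)*(g + sqrt(2))*(g + 7*sqrt(2))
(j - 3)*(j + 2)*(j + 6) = j^3 + 5*j^2 - 12*j - 36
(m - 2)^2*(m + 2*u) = m^3 + 2*m^2*u - 4*m^2 - 8*m*u + 4*m + 8*u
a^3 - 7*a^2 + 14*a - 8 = (a - 4)*(a - 2)*(a - 1)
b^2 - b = b*(b - 1)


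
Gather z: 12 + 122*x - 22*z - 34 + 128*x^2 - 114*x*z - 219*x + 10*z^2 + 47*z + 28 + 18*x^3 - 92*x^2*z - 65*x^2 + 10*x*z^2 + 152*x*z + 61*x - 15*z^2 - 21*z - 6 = 18*x^3 + 63*x^2 - 36*x + z^2*(10*x - 5) + z*(-92*x^2 + 38*x + 4)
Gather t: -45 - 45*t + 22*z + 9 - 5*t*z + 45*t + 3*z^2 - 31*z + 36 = -5*t*z + 3*z^2 - 9*z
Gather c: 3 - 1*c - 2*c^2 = -2*c^2 - c + 3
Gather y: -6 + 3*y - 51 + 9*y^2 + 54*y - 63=9*y^2 + 57*y - 120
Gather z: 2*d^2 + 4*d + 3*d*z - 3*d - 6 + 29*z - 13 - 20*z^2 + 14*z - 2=2*d^2 + d - 20*z^2 + z*(3*d + 43) - 21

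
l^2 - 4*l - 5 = (l - 5)*(l + 1)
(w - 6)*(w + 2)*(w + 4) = w^3 - 28*w - 48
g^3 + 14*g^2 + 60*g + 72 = (g + 2)*(g + 6)^2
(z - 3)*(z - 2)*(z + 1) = z^3 - 4*z^2 + z + 6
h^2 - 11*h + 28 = (h - 7)*(h - 4)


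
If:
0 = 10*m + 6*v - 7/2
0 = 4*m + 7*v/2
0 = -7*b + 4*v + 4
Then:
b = -12/77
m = 49/44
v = -14/11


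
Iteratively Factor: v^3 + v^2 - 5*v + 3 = (v - 1)*(v^2 + 2*v - 3) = (v - 1)^2*(v + 3)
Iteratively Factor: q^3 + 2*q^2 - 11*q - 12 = (q + 4)*(q^2 - 2*q - 3) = (q - 3)*(q + 4)*(q + 1)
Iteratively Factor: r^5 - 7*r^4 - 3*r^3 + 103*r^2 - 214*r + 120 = (r - 3)*(r^4 - 4*r^3 - 15*r^2 + 58*r - 40) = (r - 3)*(r - 1)*(r^3 - 3*r^2 - 18*r + 40) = (r - 3)*(r - 1)*(r + 4)*(r^2 - 7*r + 10) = (r - 5)*(r - 3)*(r - 1)*(r + 4)*(r - 2)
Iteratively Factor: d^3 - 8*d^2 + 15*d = (d)*(d^2 - 8*d + 15) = d*(d - 3)*(d - 5)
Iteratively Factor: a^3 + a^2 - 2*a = (a)*(a^2 + a - 2) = a*(a + 2)*(a - 1)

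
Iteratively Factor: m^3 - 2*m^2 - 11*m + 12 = (m - 1)*(m^2 - m - 12) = (m - 4)*(m - 1)*(m + 3)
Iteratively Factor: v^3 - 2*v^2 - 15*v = (v)*(v^2 - 2*v - 15) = v*(v - 5)*(v + 3)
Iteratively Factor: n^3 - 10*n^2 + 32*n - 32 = (n - 2)*(n^2 - 8*n + 16) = (n - 4)*(n - 2)*(n - 4)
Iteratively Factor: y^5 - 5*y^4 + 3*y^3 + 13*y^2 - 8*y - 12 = (y - 3)*(y^4 - 2*y^3 - 3*y^2 + 4*y + 4) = (y - 3)*(y + 1)*(y^3 - 3*y^2 + 4) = (y - 3)*(y - 2)*(y + 1)*(y^2 - y - 2) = (y - 3)*(y - 2)^2*(y + 1)*(y + 1)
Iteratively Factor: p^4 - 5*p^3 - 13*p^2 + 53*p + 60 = (p + 3)*(p^3 - 8*p^2 + 11*p + 20) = (p - 5)*(p + 3)*(p^2 - 3*p - 4) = (p - 5)*(p + 1)*(p + 3)*(p - 4)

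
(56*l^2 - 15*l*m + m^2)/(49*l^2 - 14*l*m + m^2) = (8*l - m)/(7*l - m)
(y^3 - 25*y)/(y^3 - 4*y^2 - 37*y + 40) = y*(y - 5)/(y^2 - 9*y + 8)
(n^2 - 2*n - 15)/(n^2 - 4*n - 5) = (n + 3)/(n + 1)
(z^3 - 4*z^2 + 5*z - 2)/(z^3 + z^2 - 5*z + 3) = (z - 2)/(z + 3)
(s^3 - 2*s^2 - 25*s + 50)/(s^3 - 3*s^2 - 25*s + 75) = (s - 2)/(s - 3)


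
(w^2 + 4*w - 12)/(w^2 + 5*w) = (w^2 + 4*w - 12)/(w*(w + 5))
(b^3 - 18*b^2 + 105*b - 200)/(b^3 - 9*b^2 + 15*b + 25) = (b - 8)/(b + 1)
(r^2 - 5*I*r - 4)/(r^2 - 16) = (r^2 - 5*I*r - 4)/(r^2 - 16)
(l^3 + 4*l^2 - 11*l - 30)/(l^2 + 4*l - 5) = (l^2 - l - 6)/(l - 1)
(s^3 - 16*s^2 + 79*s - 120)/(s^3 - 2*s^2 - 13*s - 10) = (s^2 - 11*s + 24)/(s^2 + 3*s + 2)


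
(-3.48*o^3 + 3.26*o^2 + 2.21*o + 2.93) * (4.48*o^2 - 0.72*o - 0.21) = -15.5904*o^5 + 17.1104*o^4 + 8.2844*o^3 + 10.8506*o^2 - 2.5737*o - 0.6153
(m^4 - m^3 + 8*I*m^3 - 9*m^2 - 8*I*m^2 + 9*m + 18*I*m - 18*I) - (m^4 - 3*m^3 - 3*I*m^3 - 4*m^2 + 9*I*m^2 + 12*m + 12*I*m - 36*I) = 2*m^3 + 11*I*m^3 - 5*m^2 - 17*I*m^2 - 3*m + 6*I*m + 18*I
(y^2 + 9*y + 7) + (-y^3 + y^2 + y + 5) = -y^3 + 2*y^2 + 10*y + 12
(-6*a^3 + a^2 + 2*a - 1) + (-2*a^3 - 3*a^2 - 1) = -8*a^3 - 2*a^2 + 2*a - 2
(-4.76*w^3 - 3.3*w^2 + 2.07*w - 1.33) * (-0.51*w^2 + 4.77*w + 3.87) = 2.4276*w^5 - 21.0222*w^4 - 35.2179*w^3 - 2.2188*w^2 + 1.6668*w - 5.1471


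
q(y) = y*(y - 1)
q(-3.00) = 12.00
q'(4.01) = 7.02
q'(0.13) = -0.74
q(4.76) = 17.90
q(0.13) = -0.11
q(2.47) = 3.63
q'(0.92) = 0.84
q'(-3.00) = -7.00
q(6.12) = 31.33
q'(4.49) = 7.98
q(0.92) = -0.07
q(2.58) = 4.08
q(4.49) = 15.67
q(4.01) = 12.07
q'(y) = 2*y - 1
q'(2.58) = 4.16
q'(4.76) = 8.52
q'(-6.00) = -13.00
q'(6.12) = 11.24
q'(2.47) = 3.94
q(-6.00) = 42.00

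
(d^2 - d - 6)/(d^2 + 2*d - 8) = (d^2 - d - 6)/(d^2 + 2*d - 8)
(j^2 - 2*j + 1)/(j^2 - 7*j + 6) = (j - 1)/(j - 6)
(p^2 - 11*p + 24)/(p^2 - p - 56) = (p - 3)/(p + 7)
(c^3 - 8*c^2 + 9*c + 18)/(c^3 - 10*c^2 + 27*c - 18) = (c + 1)/(c - 1)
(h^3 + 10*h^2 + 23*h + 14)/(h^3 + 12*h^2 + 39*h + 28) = (h + 2)/(h + 4)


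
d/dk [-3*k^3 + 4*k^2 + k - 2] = -9*k^2 + 8*k + 1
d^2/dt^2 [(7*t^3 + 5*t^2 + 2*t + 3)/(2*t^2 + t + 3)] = 2*(-37*t^3 + 9*t^2 + 171*t + 24)/(8*t^6 + 12*t^5 + 42*t^4 + 37*t^3 + 63*t^2 + 27*t + 27)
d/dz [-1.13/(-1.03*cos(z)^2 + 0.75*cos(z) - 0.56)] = (2.3278*cos(z) - 0.8475)*sin(z)/(1.03*cos(z)^2 - 0.75*cos(z) + 0.56)^2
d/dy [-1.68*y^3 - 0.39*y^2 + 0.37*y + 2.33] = -5.04*y^2 - 0.78*y + 0.37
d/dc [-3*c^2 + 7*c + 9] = 7 - 6*c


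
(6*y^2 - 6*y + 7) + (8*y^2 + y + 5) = 14*y^2 - 5*y + 12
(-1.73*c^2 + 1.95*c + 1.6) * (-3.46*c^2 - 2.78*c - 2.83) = 5.9858*c^4 - 1.9376*c^3 - 6.0611*c^2 - 9.9665*c - 4.528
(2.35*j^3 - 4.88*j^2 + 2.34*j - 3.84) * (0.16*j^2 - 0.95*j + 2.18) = 0.376*j^5 - 3.0133*j^4 + 10.1334*j^3 - 13.4758*j^2 + 8.7492*j - 8.3712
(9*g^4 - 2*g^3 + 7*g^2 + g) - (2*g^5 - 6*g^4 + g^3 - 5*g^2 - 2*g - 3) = -2*g^5 + 15*g^4 - 3*g^3 + 12*g^2 + 3*g + 3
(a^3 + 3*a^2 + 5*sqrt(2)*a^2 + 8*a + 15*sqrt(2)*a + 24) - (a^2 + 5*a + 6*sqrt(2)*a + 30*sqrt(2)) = a^3 + 2*a^2 + 5*sqrt(2)*a^2 + 3*a + 9*sqrt(2)*a - 30*sqrt(2) + 24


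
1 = 1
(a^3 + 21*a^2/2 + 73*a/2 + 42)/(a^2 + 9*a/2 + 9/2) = (2*a^2 + 15*a + 28)/(2*a + 3)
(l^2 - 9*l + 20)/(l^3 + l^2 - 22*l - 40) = (l - 4)/(l^2 + 6*l + 8)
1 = 1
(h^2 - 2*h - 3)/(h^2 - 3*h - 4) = (h - 3)/(h - 4)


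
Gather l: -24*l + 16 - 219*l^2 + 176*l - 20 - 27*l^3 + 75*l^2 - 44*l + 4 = -27*l^3 - 144*l^2 + 108*l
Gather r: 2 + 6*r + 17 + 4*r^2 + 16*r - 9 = 4*r^2 + 22*r + 10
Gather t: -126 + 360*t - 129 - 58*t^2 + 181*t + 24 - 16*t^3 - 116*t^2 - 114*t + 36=-16*t^3 - 174*t^2 + 427*t - 195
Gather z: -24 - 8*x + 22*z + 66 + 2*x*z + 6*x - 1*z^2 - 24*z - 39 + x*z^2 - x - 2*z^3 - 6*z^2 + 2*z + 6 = 2*x*z - 3*x - 2*z^3 + z^2*(x - 7) + 9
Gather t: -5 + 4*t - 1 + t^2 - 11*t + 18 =t^2 - 7*t + 12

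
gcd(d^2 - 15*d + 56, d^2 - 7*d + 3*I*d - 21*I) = d - 7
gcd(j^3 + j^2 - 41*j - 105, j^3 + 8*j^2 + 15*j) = j^2 + 8*j + 15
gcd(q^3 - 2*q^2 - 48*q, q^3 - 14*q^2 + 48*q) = q^2 - 8*q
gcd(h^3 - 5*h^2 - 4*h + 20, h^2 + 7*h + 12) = 1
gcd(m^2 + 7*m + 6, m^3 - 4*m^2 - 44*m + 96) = m + 6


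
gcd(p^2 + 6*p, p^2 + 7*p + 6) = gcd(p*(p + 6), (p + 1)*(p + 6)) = p + 6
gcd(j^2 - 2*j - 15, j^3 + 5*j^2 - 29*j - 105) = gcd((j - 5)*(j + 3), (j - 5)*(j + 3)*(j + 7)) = j^2 - 2*j - 15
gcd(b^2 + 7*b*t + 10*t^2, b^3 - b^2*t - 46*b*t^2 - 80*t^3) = b^2 + 7*b*t + 10*t^2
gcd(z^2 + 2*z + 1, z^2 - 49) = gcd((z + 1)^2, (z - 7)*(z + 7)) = 1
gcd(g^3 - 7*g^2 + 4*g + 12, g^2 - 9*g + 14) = g - 2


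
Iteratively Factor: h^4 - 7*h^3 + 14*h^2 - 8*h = (h - 4)*(h^3 - 3*h^2 + 2*h) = (h - 4)*(h - 2)*(h^2 - h) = h*(h - 4)*(h - 2)*(h - 1)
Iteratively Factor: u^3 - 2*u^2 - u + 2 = (u - 2)*(u^2 - 1) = (u - 2)*(u + 1)*(u - 1)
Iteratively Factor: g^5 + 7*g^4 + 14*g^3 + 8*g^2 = (g + 4)*(g^4 + 3*g^3 + 2*g^2) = (g + 1)*(g + 4)*(g^3 + 2*g^2) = g*(g + 1)*(g + 4)*(g^2 + 2*g) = g^2*(g + 1)*(g + 4)*(g + 2)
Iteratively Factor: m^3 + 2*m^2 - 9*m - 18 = (m + 3)*(m^2 - m - 6) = (m + 2)*(m + 3)*(m - 3)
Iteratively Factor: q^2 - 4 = (q + 2)*(q - 2)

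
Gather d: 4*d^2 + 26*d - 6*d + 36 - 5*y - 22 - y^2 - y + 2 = 4*d^2 + 20*d - y^2 - 6*y + 16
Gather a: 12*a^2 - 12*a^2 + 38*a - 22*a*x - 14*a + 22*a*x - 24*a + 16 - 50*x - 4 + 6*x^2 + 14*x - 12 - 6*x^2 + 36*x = 0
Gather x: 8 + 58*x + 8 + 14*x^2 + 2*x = 14*x^2 + 60*x + 16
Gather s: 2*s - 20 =2*s - 20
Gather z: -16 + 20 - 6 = -2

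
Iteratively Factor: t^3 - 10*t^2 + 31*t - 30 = (t - 5)*(t^2 - 5*t + 6) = (t - 5)*(t - 2)*(t - 3)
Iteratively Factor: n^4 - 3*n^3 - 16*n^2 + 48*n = (n + 4)*(n^3 - 7*n^2 + 12*n) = n*(n + 4)*(n^2 - 7*n + 12) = n*(n - 3)*(n + 4)*(n - 4)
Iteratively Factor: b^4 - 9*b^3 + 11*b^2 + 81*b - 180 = (b - 3)*(b^3 - 6*b^2 - 7*b + 60) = (b - 4)*(b - 3)*(b^2 - 2*b - 15) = (b - 5)*(b - 4)*(b - 3)*(b + 3)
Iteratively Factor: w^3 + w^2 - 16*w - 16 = (w + 1)*(w^2 - 16) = (w - 4)*(w + 1)*(w + 4)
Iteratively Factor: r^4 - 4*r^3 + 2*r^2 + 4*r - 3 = (r + 1)*(r^3 - 5*r^2 + 7*r - 3) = (r - 3)*(r + 1)*(r^2 - 2*r + 1) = (r - 3)*(r - 1)*(r + 1)*(r - 1)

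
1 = 1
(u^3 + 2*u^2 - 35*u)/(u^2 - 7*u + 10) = u*(u + 7)/(u - 2)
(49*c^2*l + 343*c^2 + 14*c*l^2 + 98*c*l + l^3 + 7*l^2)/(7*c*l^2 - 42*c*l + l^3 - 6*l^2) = (7*c*l + 49*c + l^2 + 7*l)/(l*(l - 6))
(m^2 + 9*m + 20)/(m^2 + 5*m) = (m + 4)/m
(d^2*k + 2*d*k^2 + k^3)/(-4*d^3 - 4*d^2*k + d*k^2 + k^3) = k*(-d - k)/(4*d^2 - k^2)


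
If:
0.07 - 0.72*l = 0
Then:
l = 0.10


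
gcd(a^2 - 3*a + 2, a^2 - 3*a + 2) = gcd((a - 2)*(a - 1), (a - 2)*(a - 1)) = a^2 - 3*a + 2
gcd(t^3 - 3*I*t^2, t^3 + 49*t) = t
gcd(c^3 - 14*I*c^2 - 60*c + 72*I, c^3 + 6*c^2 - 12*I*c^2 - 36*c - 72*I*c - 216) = c^2 - 12*I*c - 36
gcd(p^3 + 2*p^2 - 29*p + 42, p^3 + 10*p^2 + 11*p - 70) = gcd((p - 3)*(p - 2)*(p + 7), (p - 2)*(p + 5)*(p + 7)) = p^2 + 5*p - 14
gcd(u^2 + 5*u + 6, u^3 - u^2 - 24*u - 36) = u^2 + 5*u + 6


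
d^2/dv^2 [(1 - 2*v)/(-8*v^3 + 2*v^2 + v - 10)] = 2*((2*v - 1)*(-24*v^2 + 4*v + 1)^2 + 2*(-24*v^2 + 4*v - (2*v - 1)*(12*v - 1) + 1)*(8*v^3 - 2*v^2 - v + 10))/(8*v^3 - 2*v^2 - v + 10)^3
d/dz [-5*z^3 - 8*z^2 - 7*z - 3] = -15*z^2 - 16*z - 7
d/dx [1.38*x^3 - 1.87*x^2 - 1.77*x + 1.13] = 4.14*x^2 - 3.74*x - 1.77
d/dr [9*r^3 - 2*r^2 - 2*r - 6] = 27*r^2 - 4*r - 2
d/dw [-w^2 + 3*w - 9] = 3 - 2*w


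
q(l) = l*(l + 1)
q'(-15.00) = -29.00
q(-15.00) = 210.00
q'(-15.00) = -29.00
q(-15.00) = 210.00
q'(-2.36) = -3.72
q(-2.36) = 3.21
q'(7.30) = 15.60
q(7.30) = 60.59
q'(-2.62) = -4.24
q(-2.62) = 4.24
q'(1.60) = 4.20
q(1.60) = 4.16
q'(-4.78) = -8.56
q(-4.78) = 18.07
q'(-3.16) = -5.32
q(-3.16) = 6.83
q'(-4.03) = -7.06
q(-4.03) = 12.21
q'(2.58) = 6.16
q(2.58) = 9.24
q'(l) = 2*l + 1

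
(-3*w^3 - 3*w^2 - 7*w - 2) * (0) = 0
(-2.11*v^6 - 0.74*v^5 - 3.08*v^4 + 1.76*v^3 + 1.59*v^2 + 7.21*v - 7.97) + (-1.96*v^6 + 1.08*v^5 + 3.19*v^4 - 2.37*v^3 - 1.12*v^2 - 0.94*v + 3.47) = -4.07*v^6 + 0.34*v^5 + 0.11*v^4 - 0.61*v^3 + 0.47*v^2 + 6.27*v - 4.5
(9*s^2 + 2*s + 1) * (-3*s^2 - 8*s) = -27*s^4 - 78*s^3 - 19*s^2 - 8*s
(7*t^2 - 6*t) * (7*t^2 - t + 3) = 49*t^4 - 49*t^3 + 27*t^2 - 18*t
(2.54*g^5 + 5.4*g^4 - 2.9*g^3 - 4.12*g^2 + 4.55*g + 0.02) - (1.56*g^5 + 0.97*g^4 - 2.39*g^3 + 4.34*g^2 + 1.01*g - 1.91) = 0.98*g^5 + 4.43*g^4 - 0.51*g^3 - 8.46*g^2 + 3.54*g + 1.93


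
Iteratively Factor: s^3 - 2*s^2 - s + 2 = (s - 1)*(s^2 - s - 2) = (s - 1)*(s + 1)*(s - 2)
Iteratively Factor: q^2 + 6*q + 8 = (q + 4)*(q + 2)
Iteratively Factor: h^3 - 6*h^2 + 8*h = (h - 4)*(h^2 - 2*h) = h*(h - 4)*(h - 2)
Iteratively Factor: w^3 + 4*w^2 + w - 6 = (w + 3)*(w^2 + w - 2) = (w - 1)*(w + 3)*(w + 2)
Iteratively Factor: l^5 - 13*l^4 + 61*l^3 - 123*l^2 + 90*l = (l - 3)*(l^4 - 10*l^3 + 31*l^2 - 30*l) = (l - 3)^2*(l^3 - 7*l^2 + 10*l) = (l - 5)*(l - 3)^2*(l^2 - 2*l) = (l - 5)*(l - 3)^2*(l - 2)*(l)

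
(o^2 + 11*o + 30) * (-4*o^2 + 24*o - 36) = -4*o^4 - 20*o^3 + 108*o^2 + 324*o - 1080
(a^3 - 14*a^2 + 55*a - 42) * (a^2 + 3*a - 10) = a^5 - 11*a^4 + 3*a^3 + 263*a^2 - 676*a + 420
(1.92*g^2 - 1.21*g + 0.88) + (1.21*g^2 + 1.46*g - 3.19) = 3.13*g^2 + 0.25*g - 2.31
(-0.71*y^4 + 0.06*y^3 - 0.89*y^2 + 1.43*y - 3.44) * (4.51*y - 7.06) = -3.2021*y^5 + 5.2832*y^4 - 4.4375*y^3 + 12.7327*y^2 - 25.6102*y + 24.2864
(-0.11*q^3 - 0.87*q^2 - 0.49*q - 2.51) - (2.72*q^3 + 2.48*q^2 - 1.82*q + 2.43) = -2.83*q^3 - 3.35*q^2 + 1.33*q - 4.94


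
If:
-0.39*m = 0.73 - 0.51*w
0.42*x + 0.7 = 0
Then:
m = 1.30769230769231*w - 1.87179487179487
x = -1.67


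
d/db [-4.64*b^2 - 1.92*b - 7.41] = -9.28*b - 1.92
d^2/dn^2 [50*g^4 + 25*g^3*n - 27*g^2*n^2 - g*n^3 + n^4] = -54*g^2 - 6*g*n + 12*n^2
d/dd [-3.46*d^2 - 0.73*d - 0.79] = -6.92*d - 0.73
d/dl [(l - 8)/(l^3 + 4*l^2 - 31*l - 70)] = (l^3 + 4*l^2 - 31*l - (l - 8)*(3*l^2 + 8*l - 31) - 70)/(l^3 + 4*l^2 - 31*l - 70)^2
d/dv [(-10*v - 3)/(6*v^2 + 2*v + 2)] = (30*v^2 + 18*v - 7)/(2*(9*v^4 + 6*v^3 + 7*v^2 + 2*v + 1))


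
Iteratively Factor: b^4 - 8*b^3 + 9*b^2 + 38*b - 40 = (b - 5)*(b^3 - 3*b^2 - 6*b + 8) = (b - 5)*(b - 1)*(b^2 - 2*b - 8) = (b - 5)*(b - 1)*(b + 2)*(b - 4)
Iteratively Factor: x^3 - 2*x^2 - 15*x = (x + 3)*(x^2 - 5*x) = x*(x + 3)*(x - 5)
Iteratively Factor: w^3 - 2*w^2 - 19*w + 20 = (w - 1)*(w^2 - w - 20) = (w - 1)*(w + 4)*(w - 5)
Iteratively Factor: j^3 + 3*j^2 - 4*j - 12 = (j - 2)*(j^2 + 5*j + 6) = (j - 2)*(j + 2)*(j + 3)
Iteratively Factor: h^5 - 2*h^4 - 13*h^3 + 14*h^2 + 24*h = (h + 3)*(h^4 - 5*h^3 + 2*h^2 + 8*h) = (h - 2)*(h + 3)*(h^3 - 3*h^2 - 4*h) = (h - 2)*(h + 1)*(h + 3)*(h^2 - 4*h) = (h - 4)*(h - 2)*(h + 1)*(h + 3)*(h)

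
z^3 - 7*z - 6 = (z - 3)*(z + 1)*(z + 2)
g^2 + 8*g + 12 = (g + 2)*(g + 6)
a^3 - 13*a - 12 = (a - 4)*(a + 1)*(a + 3)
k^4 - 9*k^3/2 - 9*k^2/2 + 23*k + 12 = (k - 4)*(k - 3)*(k + 1/2)*(k + 2)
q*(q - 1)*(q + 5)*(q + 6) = q^4 + 10*q^3 + 19*q^2 - 30*q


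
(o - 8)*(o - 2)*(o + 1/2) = o^3 - 19*o^2/2 + 11*o + 8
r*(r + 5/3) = r^2 + 5*r/3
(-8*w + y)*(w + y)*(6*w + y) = -48*w^3 - 50*w^2*y - w*y^2 + y^3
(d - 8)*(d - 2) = d^2 - 10*d + 16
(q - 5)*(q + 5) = q^2 - 25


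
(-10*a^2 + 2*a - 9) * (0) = 0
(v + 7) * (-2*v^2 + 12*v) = -2*v^3 - 2*v^2 + 84*v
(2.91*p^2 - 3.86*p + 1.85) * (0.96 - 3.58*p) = -10.4178*p^3 + 16.6124*p^2 - 10.3286*p + 1.776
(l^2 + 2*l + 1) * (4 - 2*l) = -2*l^3 + 6*l + 4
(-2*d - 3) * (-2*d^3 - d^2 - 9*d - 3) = 4*d^4 + 8*d^3 + 21*d^2 + 33*d + 9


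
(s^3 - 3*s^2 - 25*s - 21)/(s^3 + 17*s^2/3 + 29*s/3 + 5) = 3*(s - 7)/(3*s + 5)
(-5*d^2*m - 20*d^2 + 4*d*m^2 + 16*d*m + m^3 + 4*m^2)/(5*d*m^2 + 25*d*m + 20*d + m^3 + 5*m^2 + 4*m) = (-d + m)/(m + 1)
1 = 1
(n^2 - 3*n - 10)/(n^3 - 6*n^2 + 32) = (n - 5)/(n^2 - 8*n + 16)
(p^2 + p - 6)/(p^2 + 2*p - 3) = (p - 2)/(p - 1)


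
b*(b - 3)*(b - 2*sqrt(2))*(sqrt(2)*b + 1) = sqrt(2)*b^4 - 3*sqrt(2)*b^3 - 3*b^3 - 2*sqrt(2)*b^2 + 9*b^2 + 6*sqrt(2)*b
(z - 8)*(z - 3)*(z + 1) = z^3 - 10*z^2 + 13*z + 24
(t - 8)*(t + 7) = t^2 - t - 56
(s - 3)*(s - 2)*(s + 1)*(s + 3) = s^4 - s^3 - 11*s^2 + 9*s + 18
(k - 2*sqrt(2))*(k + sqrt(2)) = k^2 - sqrt(2)*k - 4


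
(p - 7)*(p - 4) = p^2 - 11*p + 28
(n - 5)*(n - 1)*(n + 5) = n^3 - n^2 - 25*n + 25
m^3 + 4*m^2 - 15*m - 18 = (m - 3)*(m + 1)*(m + 6)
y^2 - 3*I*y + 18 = (y - 6*I)*(y + 3*I)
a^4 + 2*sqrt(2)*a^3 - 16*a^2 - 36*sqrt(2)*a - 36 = (a - 3*sqrt(2))*(a + sqrt(2))^2*(a + 3*sqrt(2))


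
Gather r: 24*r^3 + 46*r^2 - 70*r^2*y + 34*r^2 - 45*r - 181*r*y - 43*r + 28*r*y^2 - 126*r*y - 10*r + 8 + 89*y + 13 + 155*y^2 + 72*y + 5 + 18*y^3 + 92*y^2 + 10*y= 24*r^3 + r^2*(80 - 70*y) + r*(28*y^2 - 307*y - 98) + 18*y^3 + 247*y^2 + 171*y + 26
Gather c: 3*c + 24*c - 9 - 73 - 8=27*c - 90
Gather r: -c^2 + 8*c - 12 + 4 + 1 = -c^2 + 8*c - 7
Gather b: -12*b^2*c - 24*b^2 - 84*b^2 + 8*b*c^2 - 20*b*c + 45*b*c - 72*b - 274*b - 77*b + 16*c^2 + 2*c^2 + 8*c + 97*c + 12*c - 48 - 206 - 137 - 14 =b^2*(-12*c - 108) + b*(8*c^2 + 25*c - 423) + 18*c^2 + 117*c - 405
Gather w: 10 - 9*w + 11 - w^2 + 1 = -w^2 - 9*w + 22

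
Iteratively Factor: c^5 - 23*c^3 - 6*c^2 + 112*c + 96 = (c + 2)*(c^4 - 2*c^3 - 19*c^2 + 32*c + 48) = (c - 3)*(c + 2)*(c^3 + c^2 - 16*c - 16) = (c - 4)*(c - 3)*(c + 2)*(c^2 + 5*c + 4) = (c - 4)*(c - 3)*(c + 2)*(c + 4)*(c + 1)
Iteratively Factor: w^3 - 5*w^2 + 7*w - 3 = (w - 3)*(w^2 - 2*w + 1) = (w - 3)*(w - 1)*(w - 1)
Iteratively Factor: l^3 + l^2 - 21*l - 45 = (l - 5)*(l^2 + 6*l + 9) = (l - 5)*(l + 3)*(l + 3)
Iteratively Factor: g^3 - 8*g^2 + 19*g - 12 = (g - 4)*(g^2 - 4*g + 3) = (g - 4)*(g - 3)*(g - 1)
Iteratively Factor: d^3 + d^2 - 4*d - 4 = (d - 2)*(d^2 + 3*d + 2) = (d - 2)*(d + 1)*(d + 2)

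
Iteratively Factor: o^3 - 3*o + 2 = (o - 1)*(o^2 + o - 2) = (o - 1)*(o + 2)*(o - 1)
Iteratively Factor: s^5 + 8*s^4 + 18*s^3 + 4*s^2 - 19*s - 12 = (s + 1)*(s^4 + 7*s^3 + 11*s^2 - 7*s - 12) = (s - 1)*(s + 1)*(s^3 + 8*s^2 + 19*s + 12) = (s - 1)*(s + 1)*(s + 4)*(s^2 + 4*s + 3) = (s - 1)*(s + 1)*(s + 3)*(s + 4)*(s + 1)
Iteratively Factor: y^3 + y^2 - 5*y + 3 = (y - 1)*(y^2 + 2*y - 3) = (y - 1)^2*(y + 3)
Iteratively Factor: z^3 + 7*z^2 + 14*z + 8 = (z + 4)*(z^2 + 3*z + 2) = (z + 2)*(z + 4)*(z + 1)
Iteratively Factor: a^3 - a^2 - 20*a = (a + 4)*(a^2 - 5*a) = (a - 5)*(a + 4)*(a)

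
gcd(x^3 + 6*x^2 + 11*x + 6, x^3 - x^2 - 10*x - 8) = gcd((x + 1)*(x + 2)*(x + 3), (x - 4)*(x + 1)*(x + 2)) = x^2 + 3*x + 2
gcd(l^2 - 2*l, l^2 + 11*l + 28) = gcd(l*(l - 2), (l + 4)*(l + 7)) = 1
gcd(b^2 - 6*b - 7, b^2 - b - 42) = b - 7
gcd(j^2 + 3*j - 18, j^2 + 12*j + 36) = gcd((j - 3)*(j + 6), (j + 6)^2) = j + 6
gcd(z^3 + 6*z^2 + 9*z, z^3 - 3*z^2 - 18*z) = z^2 + 3*z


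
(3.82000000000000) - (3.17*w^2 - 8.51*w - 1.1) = -3.17*w^2 + 8.51*w + 4.92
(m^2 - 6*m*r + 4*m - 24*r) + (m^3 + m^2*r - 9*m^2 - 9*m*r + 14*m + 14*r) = m^3 + m^2*r - 8*m^2 - 15*m*r + 18*m - 10*r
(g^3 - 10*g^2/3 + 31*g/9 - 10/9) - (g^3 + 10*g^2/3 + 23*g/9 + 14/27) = -20*g^2/3 + 8*g/9 - 44/27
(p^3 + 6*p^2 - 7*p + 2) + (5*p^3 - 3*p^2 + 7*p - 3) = 6*p^3 + 3*p^2 - 1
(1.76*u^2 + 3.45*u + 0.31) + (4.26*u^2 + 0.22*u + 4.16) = 6.02*u^2 + 3.67*u + 4.47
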